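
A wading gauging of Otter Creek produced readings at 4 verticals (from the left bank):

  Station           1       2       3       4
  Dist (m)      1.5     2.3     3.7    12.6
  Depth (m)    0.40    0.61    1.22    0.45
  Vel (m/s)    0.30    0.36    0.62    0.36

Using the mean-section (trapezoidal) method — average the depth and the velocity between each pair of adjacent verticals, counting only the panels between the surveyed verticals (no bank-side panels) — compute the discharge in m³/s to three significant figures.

4.40 m³/s

Panel 1-2: Δb = 0.8 m, d̄ = (0.40+0.61)/2 = 0.505, v̄ = (0.30+0.36)/2 = 0.33 → q = 0.8×0.505×0.33 = 0.1333 m³/s
Panel 2-3: Δb = 1.4 m, d̄ = (0.61+1.22)/2 = 0.915, v̄ = (0.36+0.62)/2 = 0.49 → q = 1.4×0.915×0.49 = 0.6277 m³/s
Panel 3-4: Δb = 8.9 m, d̄ = (1.22+0.45)/2 = 0.835, v̄ = (0.62+0.36)/2 = 0.49 → q = 8.9×0.835×0.49 = 3.641 m³/s
Q = Σ q = 4.402 m³/s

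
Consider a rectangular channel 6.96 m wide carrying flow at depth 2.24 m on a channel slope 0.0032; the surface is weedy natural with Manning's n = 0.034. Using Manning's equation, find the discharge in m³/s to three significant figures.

A = b·y = 6.96 × 2.24 = 15.59 m²
P = b + 2y = 6.96 + 2×2.24 = 11.44 m
R = A/P = 15.59/11.44 = 1.363 m
Q = (1/n)·A·R^(2/3)·S^(1/2) = (1/0.034) × 15.59 × 1.363^(2/3) × 0.0032^(1/2) = 31.88 m³/s

31.9 m³/s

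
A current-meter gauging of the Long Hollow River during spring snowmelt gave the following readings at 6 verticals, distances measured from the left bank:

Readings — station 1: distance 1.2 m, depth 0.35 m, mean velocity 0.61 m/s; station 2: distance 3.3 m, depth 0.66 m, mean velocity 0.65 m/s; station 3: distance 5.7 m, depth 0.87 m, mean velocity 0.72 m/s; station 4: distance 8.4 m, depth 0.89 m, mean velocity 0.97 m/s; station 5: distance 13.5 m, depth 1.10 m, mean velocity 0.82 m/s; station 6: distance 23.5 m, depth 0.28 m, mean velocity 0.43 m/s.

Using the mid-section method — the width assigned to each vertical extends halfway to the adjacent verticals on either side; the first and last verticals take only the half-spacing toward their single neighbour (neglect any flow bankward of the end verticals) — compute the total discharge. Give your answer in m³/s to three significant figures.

13.6 m³/s

w_1 = (3.3 − 1.2)/2 = 1.05 m; q_1 = 0.61 × 0.35 × 1.05 = 0.2242 m³/s
w_2 = (5.7 − 1.2)/2 = 2.25 m; q_2 = 0.65 × 0.66 × 2.25 = 0.9653 m³/s
w_3 = (8.4 − 3.3)/2 = 2.55 m; q_3 = 0.72 × 0.87 × 2.55 = 1.597 m³/s
w_4 = (13.5 − 5.7)/2 = 3.9 m; q_4 = 0.97 × 0.89 × 3.9 = 3.367 m³/s
w_5 = (23.5 − 8.4)/2 = 7.55 m; q_5 = 0.82 × 1.10 × 7.55 = 6.810 m³/s
w_6 = (23.5 − 13.5)/2 = 5 m; q_6 = 0.43 × 0.28 × 5 = 0.6020 m³/s
Q = Σ qᵢ = 13.57 m³/s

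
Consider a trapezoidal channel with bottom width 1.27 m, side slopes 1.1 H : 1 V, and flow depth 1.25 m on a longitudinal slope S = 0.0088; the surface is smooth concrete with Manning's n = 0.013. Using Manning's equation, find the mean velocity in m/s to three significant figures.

A = (b + z·y)·y = (1.27 + 1.1×1.25)×1.25 = 3.306 m²
P = b + 2y√(1+z²) = 1.27 + 2×1.25×√(1+1.1²) = 4.987 m
R = A/P = 3.306/4.987 = 0.6630 m
Q = (1/n)·A·R^(2/3)·S^(1/2) = (1/0.013) × 3.306 × 0.6630^(2/3) × 0.0088^(1/2) = 18.14 m³/s
V = Q/A = 18.14/3.306 = 5.487 m/s

5.49 m/s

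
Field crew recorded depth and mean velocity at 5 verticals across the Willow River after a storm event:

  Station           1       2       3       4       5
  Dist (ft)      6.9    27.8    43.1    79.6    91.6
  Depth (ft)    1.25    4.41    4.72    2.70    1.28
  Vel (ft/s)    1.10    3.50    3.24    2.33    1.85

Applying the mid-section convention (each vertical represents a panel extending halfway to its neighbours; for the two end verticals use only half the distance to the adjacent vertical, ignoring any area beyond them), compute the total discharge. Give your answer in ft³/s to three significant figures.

857 ft³/s

w_1 = (27.8 − 6.9)/2 = 10.45 ft; q_1 = 1.10 × 1.25 × 10.45 = 14.37 ft³/s
w_2 = (43.1 − 6.9)/2 = 18.1 ft; q_2 = 3.50 × 4.41 × 18.1 = 279.4 ft³/s
w_3 = (79.6 − 27.8)/2 = 25.9 ft; q_3 = 3.24 × 4.72 × 25.9 = 396.1 ft³/s
w_4 = (91.6 − 43.1)/2 = 24.25 ft; q_4 = 2.33 × 2.70 × 24.25 = 152.6 ft³/s
w_5 = (91.6 − 79.6)/2 = 6 ft; q_5 = 1.85 × 1.28 × 6 = 14.21 ft³/s
Q = Σ qᵢ = 856.6 ft³/s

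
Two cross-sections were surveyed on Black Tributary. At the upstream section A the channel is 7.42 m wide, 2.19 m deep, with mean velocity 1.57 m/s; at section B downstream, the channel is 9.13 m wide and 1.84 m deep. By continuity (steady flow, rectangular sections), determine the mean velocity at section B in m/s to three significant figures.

1.52 m/s

Q = A₁V₁ = (7.42×2.19) × 1.57 = 25.51 m³/s
A₂ = 9.13 × 1.84 = 16.80 m²
V₂ = Q/A₂ = 25.51/16.80 = 1.519 m/s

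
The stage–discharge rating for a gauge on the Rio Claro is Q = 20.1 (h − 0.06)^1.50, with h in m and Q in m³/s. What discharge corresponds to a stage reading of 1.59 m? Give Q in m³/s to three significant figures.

Q = 20.1 × (1.59 − 0.06)^1.50 = 20.1 × 1.53^1.50 = 38.04 m³/s

38.0 m³/s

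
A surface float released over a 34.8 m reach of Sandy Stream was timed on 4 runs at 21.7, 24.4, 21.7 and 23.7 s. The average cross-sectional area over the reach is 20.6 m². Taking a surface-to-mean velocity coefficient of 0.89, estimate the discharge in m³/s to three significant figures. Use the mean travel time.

27.9 m³/s

t̄ = (21.7 + 24.4 + 21.7 + 23.7) / 4 = 22.875 s
v_surface = L / t̄ = 34.8 / 22.875 = 1.521 m/s
v_mean = 0.89 × 1.521 = 1.354 m/s
Q = A × v_mean = 20.6 × 1.354 = 27.89 m³/s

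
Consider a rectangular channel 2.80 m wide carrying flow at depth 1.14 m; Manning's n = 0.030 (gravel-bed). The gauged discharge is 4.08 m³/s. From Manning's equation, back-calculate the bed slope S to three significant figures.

0.00273

A = b·y = 2.80 × 1.14 = 3.192 m²
P = b + 2y = 2.80 + 2×1.14 = 5.080 m
R = A/P = 3.192/5.080 = 0.6283 m
S = (Q·n / (1·A·R^(2/3)))² = (4.08×0.030 / (1×3.192×0.7336))² = 0.002732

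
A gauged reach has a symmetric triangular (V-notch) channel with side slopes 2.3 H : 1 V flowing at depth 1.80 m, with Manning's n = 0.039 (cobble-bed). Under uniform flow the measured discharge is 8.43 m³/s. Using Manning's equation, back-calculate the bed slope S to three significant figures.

A = z·y² = 2.3×1.80² = 7.452 m²
P = 2y√(1+z²) = 2×1.80×√(1+2.3²) = 9.029 m
R = A/P = 7.452/9.029 = 0.8254 m
S = (Q·n / (1·A·R^(2/3)))² = (8.43×0.039 / (1×7.452×0.8799))² = 0.002514

0.00251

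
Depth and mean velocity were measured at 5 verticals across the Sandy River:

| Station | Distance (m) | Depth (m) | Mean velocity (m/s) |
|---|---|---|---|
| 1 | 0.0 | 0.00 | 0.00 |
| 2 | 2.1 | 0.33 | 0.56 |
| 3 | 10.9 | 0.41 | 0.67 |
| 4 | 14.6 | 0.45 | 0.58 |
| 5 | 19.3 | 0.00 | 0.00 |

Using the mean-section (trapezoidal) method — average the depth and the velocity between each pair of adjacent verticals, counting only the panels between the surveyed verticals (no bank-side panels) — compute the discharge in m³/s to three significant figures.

3.40 m³/s

Panel 1-2: Δb = 2.1 m, d̄ = (0.00+0.33)/2 = 0.165, v̄ = (0.00+0.56)/2 = 0.28 → q = 2.1×0.165×0.28 = 0.09702 m³/s
Panel 2-3: Δb = 8.8 m, d̄ = (0.33+0.41)/2 = 0.37, v̄ = (0.56+0.67)/2 = 0.615 → q = 8.8×0.37×0.615 = 2.002 m³/s
Panel 3-4: Δb = 3.7 m, d̄ = (0.41+0.45)/2 = 0.43, v̄ = (0.67+0.58)/2 = 0.625 → q = 3.7×0.43×0.625 = 0.9944 m³/s
Panel 4-5: Δb = 4.7 m, d̄ = (0.45+0.00)/2 = 0.225, v̄ = (0.58+0.00)/2 = 0.29 → q = 4.7×0.225×0.29 = 0.3067 m³/s
Q = Σ q = 3.401 m³/s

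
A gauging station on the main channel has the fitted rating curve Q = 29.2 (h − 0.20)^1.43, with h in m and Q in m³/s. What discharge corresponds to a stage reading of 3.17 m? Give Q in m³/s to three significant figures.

Q = 29.2 × (3.17 − 0.20)^1.43 = 29.2 × 2.97^1.43 = 138.5 m³/s

138 m³/s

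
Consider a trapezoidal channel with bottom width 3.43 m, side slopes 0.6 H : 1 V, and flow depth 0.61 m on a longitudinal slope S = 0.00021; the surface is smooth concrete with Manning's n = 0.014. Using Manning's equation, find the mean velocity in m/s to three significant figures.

0.632 m/s

A = (b + z·y)·y = (3.43 + 0.6×0.61)×0.61 = 2.316 m²
P = b + 2y√(1+z²) = 3.43 + 2×0.61×√(1+0.6²) = 4.853 m
R = A/P = 2.316/4.853 = 0.4772 m
Q = (1/n)·A·R^(2/3)·S^(1/2) = (1/0.014) × 2.316 × 0.4772^(2/3) × 0.00021^(1/2) = 1.464 m³/s
V = Q/A = 1.464/2.316 = 0.6321 m/s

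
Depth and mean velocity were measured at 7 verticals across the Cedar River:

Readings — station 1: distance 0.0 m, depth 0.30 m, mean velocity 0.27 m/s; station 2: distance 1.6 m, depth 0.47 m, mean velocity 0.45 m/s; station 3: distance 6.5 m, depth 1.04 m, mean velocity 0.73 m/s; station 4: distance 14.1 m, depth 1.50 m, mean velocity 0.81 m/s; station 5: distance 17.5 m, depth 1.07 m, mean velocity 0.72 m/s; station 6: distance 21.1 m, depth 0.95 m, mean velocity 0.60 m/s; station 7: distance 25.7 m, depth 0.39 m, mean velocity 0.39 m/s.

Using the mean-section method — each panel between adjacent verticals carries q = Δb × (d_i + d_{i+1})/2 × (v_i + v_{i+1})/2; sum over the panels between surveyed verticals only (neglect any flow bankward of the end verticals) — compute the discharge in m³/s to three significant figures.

Panel 1-2: Δb = 1.6 m, d̄ = (0.30+0.47)/2 = 0.385, v̄ = (0.27+0.45)/2 = 0.36 → q = 1.6×0.385×0.36 = 0.2218 m³/s
Panel 2-3: Δb = 4.9 m, d̄ = (0.47+1.04)/2 = 0.755, v̄ = (0.45+0.73)/2 = 0.59 → q = 4.9×0.755×0.59 = 2.183 m³/s
Panel 3-4: Δb = 7.6 m, d̄ = (1.04+1.50)/2 = 1.27, v̄ = (0.73+0.81)/2 = 0.77 → q = 7.6×1.27×0.77 = 7.432 m³/s
Panel 4-5: Δb = 3.4 m, d̄ = (1.50+1.07)/2 = 1.285, v̄ = (0.81+0.72)/2 = 0.765 → q = 3.4×1.285×0.765 = 3.342 m³/s
Panel 5-6: Δb = 3.6 m, d̄ = (1.07+0.95)/2 = 1.01, v̄ = (0.72+0.60)/2 = 0.66 → q = 3.6×1.01×0.66 = 2.400 m³/s
Panel 6-7: Δb = 4.6 m, d̄ = (0.95+0.39)/2 = 0.67, v̄ = (0.60+0.39)/2 = 0.495 → q = 4.6×0.67×0.495 = 1.526 m³/s
Q = Σ q = 17.10 m³/s

17.1 m³/s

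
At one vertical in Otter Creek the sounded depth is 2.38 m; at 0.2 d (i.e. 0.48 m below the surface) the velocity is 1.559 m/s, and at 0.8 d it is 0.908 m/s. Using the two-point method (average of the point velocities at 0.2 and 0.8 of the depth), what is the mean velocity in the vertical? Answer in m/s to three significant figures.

1.23 m/s

v̄ = (1.559 + 0.908) / 2 = 1.234 m/s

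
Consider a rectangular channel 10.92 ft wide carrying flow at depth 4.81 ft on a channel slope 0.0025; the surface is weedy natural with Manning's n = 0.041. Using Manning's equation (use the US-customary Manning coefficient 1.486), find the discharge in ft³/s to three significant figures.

178 ft³/s

A = b·y = 10.92 × 4.81 = 52.53 ft²
P = b + 2y = 10.92 + 2×4.81 = 20.54 ft
R = A/P = 52.53/20.54 = 2.557 ft
Q = (1.486/n)·A·R^(2/3)·S^(1/2) = (1.486/0.041) × 52.53 × 2.557^(2/3) × 0.0025^(1/2) = 178.0 ft³/s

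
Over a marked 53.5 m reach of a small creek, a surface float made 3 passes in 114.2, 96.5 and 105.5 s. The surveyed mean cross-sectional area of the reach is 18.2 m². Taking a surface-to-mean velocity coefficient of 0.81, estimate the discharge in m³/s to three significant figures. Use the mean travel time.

t̄ = (114.2 + 96.5 + 105.5) / 3 = 105.4 s
v_surface = L / t̄ = 53.5 / 105.4 = 0.5076 m/s
v_mean = 0.81 × 0.5076 = 0.4111 m/s
Q = A × v_mean = 18.2 × 0.4111 = 7.483 m³/s

7.48 m³/s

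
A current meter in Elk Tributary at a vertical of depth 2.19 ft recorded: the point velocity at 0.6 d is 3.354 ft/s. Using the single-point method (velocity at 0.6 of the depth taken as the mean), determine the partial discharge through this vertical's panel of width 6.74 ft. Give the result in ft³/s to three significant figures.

49.5 ft³/s

v̄ = v₀.₆ = 3.354 ft/s
q = v̄ × d × w = 3.354 × 2.19 × 6.74 = 49.51 ft³/s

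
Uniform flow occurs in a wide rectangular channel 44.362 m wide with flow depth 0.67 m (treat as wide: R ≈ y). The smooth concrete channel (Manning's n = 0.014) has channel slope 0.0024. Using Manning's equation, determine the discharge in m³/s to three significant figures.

A = b·y = 44.362 × 0.67 = 29.72 m²
Wide channel: R ≈ y = 0.67 m
Q = (1/n)·A·R^(2/3)·S^(1/2) = (1/0.014) × 29.72 × 0.6700^(2/3) × 0.0024^(1/2) = 79.64 m³/s

79.6 m³/s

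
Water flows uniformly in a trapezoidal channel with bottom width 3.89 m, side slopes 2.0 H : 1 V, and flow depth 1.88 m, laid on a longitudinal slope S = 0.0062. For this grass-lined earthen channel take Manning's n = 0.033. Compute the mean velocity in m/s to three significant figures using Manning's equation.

2.65 m/s

A = (b + z·y)·y = (3.89 + 2.0×1.88)×1.88 = 14.38 m²
P = b + 2y√(1+z²) = 3.89 + 2×1.88×√(1+2.0²) = 12.30 m
R = A/P = 14.38/12.30 = 1.169 m
Q = (1/n)·A·R^(2/3)·S^(1/2) = (1/0.033) × 14.38 × 1.169^(2/3) × 0.0062^(1/2) = 38.09 m³/s
V = Q/A = 38.09/14.38 = 2.649 m/s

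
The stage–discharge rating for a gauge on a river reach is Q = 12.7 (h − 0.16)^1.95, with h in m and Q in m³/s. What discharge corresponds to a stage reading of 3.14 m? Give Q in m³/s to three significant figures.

Q = 12.7 × (3.14 − 0.16)^1.95 = 12.7 × 2.98^1.95 = 106.8 m³/s

107 m³/s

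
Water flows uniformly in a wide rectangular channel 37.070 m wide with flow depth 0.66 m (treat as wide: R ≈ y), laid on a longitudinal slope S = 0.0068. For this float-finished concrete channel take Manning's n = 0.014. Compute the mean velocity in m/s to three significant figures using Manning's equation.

4.47 m/s

A = b·y = 37.070 × 0.66 = 24.47 m²
Wide channel: R ≈ y = 0.66 m
Q = (1/n)·A·R^(2/3)·S^(1/2) = (1/0.014) × 24.47 × 0.6600^(2/3) × 0.0068^(1/2) = 109.2 m³/s
V = Q/A = 109.2/24.47 = 4.465 m/s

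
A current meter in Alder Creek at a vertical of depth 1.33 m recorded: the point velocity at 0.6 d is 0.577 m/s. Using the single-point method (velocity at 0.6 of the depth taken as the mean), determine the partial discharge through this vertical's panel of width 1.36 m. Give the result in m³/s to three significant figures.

v̄ = v₀.₆ = 0.577 m/s
q = v̄ × d × w = 0.5770 × 1.33 × 1.36 = 1.044 m³/s

1.04 m³/s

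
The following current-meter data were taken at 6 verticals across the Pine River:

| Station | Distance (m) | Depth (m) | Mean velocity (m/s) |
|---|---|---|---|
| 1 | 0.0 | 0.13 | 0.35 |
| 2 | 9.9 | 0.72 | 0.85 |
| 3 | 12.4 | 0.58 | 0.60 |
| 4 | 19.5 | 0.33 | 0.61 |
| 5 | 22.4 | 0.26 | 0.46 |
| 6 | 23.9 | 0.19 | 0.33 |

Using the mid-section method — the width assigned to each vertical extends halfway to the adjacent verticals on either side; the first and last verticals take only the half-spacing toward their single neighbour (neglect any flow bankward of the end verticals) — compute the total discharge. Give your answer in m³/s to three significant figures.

w_1 = (9.9 − 0.0)/2 = 4.95 m; q_1 = 0.35 × 0.13 × 4.95 = 0.2252 m³/s
w_2 = (12.4 − 0.0)/2 = 6.2 m; q_2 = 0.85 × 0.72 × 6.2 = 3.794 m³/s
w_3 = (19.5 − 9.9)/2 = 4.8 m; q_3 = 0.60 × 0.58 × 4.8 = 1.670 m³/s
w_4 = (22.4 − 12.4)/2 = 5 m; q_4 = 0.61 × 0.33 × 5 = 1.007 m³/s
w_5 = (23.9 − 19.5)/2 = 2.2 m; q_5 = 0.46 × 0.26 × 2.2 = 0.2631 m³/s
w_6 = (23.9 − 22.4)/2 = 0.75 m; q_6 = 0.33 × 0.19 × 0.75 = 0.04703 m³/s
Q = Σ qᵢ = 7.007 m³/s

7.01 m³/s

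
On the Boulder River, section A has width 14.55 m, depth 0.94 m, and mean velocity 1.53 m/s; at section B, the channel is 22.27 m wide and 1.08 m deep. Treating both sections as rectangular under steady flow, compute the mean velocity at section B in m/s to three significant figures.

0.870 m/s

Q = A₁V₁ = (14.55×0.94) × 1.53 = 20.93 m³/s
A₂ = 22.27 × 1.08 = 24.05 m²
V₂ = Q/A₂ = 20.93/24.05 = 0.8700 m/s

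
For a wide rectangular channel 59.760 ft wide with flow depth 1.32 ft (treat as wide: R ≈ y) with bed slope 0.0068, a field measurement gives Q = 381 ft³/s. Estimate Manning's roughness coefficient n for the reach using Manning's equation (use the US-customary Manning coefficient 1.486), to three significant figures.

A = b·y = 59.760 × 1.32 = 78.88 ft²
Wide channel: R ≈ y = 1.32 ft
n = (1.486/Q)·A·R^(2/3)·S^(1/2) = (1.486/381) × 78.88 × 1.203 × 0.08246 = 0.03053

0.0305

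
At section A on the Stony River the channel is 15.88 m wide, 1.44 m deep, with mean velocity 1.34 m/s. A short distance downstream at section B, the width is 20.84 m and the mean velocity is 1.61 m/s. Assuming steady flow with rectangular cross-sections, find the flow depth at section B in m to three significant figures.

Q = A₁V₁ = (15.88×1.44) × 1.34 = 30.64 m³/s
d₂ = Q/(b₂ V₂) = 30.64/(20.84×1.61) = 0.9133 m

0.913 m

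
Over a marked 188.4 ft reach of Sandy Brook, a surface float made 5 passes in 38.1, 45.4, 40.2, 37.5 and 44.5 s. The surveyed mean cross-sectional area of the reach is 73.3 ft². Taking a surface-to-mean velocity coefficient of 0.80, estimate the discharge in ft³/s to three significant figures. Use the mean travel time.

t̄ = (38.1 + 45.4 + 40.2 + 37.5 + 44.5) / 5 = 41.14 s
v_surface = L / t̄ = 188.4 / 41.14 = 4.579 ft/s
v_mean = 0.80 × 4.579 = 3.664 ft/s
Q = A × v_mean = 73.3 × 3.664 = 268.5 ft³/s

269 ft³/s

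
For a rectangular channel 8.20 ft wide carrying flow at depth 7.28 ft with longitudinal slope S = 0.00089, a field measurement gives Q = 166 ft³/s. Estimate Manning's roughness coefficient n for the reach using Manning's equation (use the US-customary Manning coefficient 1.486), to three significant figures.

0.0303

A = b·y = 8.20 × 7.28 = 59.70 ft²
P = b + 2y = 8.20 + 2×7.28 = 22.76 ft
R = A/P = 59.70/22.76 = 2.623 ft
n = (1.486/Q)·A·R^(2/3)·S^(1/2) = (1.486/166) × 59.70 × 1.902 × 0.02983 = 0.03032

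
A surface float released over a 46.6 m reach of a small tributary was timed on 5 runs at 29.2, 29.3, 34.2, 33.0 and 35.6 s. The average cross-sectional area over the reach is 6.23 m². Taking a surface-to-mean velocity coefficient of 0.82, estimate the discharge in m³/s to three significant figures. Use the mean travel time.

t̄ = (29.2 + 29.3 + 34.2 + 33.0 + 35.6) / 5 = 32.26 s
v_surface = L / t̄ = 46.6 / 32.26 = 1.445 m/s
v_mean = 0.82 × 1.445 = 1.185 m/s
Q = A × v_mean = 6.23 × 1.185 = 7.379 m³/s

7.38 m³/s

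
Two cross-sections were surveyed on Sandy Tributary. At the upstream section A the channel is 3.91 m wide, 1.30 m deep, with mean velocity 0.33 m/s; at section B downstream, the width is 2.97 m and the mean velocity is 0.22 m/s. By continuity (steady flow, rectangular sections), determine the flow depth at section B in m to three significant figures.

2.57 m

Q = A₁V₁ = (3.91×1.30) × 0.33 = 1.677 m³/s
d₂ = Q/(b₂ V₂) = 1.677/(2.97×0.22) = 2.567 m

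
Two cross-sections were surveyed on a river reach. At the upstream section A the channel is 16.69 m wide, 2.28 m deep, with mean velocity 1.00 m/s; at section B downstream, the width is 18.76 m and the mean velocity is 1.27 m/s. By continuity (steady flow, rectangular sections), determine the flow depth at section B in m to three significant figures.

Q = A₁V₁ = (16.69×2.28) × 1.00 = 38.05 m³/s
d₂ = Q/(b₂ V₂) = 38.05/(18.76×1.27) = 1.597 m

1.60 m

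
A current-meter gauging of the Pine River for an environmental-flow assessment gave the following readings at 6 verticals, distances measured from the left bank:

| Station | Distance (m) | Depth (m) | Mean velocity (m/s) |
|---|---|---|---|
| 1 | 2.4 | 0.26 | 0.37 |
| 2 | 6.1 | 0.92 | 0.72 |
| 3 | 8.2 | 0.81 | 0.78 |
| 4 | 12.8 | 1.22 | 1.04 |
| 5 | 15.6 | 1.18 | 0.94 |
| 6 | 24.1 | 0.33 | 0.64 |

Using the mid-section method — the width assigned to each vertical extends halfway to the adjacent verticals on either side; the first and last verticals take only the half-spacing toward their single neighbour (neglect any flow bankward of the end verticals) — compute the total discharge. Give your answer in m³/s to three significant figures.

16.1 m³/s

w_1 = (6.1 − 2.4)/2 = 1.85 m; q_1 = 0.37 × 0.26 × 1.85 = 0.1780 m³/s
w_2 = (8.2 − 2.4)/2 = 2.9 m; q_2 = 0.72 × 0.92 × 2.9 = 1.921 m³/s
w_3 = (12.8 − 6.1)/2 = 3.35 m; q_3 = 0.78 × 0.81 × 3.35 = 2.117 m³/s
w_4 = (15.6 − 8.2)/2 = 3.7 m; q_4 = 1.04 × 1.22 × 3.7 = 4.695 m³/s
w_5 = (24.1 − 12.8)/2 = 5.65 m; q_5 = 0.94 × 1.18 × 5.65 = 6.267 m³/s
w_6 = (24.1 − 15.6)/2 = 4.25 m; q_6 = 0.64 × 0.33 × 4.25 = 0.8976 m³/s
Q = Σ qᵢ = 16.07 m³/s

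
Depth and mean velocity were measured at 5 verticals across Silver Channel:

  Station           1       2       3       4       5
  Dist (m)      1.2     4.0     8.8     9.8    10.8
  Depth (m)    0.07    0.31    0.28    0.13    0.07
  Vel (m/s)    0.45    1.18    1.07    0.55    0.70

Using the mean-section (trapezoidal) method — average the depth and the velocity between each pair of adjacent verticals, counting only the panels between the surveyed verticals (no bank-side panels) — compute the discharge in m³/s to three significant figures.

2.26 m³/s

Panel 1-2: Δb = 2.8 m, d̄ = (0.07+0.31)/2 = 0.19, v̄ = (0.45+1.18)/2 = 0.815 → q = 2.8×0.19×0.815 = 0.4336 m³/s
Panel 2-3: Δb = 4.8 m, d̄ = (0.31+0.28)/2 = 0.295, v̄ = (1.18+1.07)/2 = 1.125 → q = 4.8×0.295×1.125 = 1.593 m³/s
Panel 3-4: Δb = 1 m, d̄ = (0.28+0.13)/2 = 0.205, v̄ = (1.07+0.55)/2 = 0.81 → q = 1×0.205×0.81 = 0.1661 m³/s
Panel 4-5: Δb = 1 m, d̄ = (0.13+0.07)/2 = 0.1, v̄ = (0.55+0.70)/2 = 0.625 → q = 1×0.1×0.625 = 0.06250 m³/s
Q = Σ q = 2.255 m³/s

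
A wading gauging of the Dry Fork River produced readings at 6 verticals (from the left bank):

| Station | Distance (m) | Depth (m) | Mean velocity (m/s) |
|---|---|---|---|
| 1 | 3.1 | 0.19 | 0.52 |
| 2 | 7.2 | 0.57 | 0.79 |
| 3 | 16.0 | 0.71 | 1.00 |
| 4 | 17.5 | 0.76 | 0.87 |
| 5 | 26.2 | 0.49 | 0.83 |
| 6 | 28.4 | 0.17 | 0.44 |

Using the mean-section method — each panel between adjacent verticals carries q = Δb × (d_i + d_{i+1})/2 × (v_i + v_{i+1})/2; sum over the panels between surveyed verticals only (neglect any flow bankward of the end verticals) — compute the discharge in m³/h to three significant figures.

Panel 1-2: Δb = 4.1 m, d̄ = (0.19+0.57)/2 = 0.38, v̄ = (0.52+0.79)/2 = 0.655 → q = 4.1×0.38×0.655 = 1.020 m³/s
Panel 2-3: Δb = 8.8 m, d̄ = (0.57+0.71)/2 = 0.64, v̄ = (0.79+1.00)/2 = 0.895 → q = 8.8×0.64×0.895 = 5.041 m³/s
Panel 3-4: Δb = 1.5 m, d̄ = (0.71+0.76)/2 = 0.735, v̄ = (1.00+0.87)/2 = 0.935 → q = 1.5×0.735×0.935 = 1.031 m³/s
Panel 4-5: Δb = 8.7 m, d̄ = (0.76+0.49)/2 = 0.625, v̄ = (0.87+0.83)/2 = 0.85 → q = 8.7×0.625×0.85 = 4.622 m³/s
Panel 5-6: Δb = 2.2 m, d̄ = (0.49+0.17)/2 = 0.33, v̄ = (0.83+0.44)/2 = 0.635 → q = 2.2×0.33×0.635 = 0.4610 m³/s
Q = Σ q = 12.17 m³/s
= 12.17 × 3600 = 43830 m³/h

43800 m³/h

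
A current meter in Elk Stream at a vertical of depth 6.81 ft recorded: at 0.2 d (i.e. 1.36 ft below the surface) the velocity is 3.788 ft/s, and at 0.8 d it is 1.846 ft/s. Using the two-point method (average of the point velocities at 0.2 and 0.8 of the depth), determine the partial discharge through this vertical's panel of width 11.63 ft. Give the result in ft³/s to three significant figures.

223 ft³/s

v̄ = (3.788 + 1.846) / 2 = 2.817 ft/s
q = v̄ × d × w = 2.817 × 6.81 × 11.63 = 223.1 ft³/s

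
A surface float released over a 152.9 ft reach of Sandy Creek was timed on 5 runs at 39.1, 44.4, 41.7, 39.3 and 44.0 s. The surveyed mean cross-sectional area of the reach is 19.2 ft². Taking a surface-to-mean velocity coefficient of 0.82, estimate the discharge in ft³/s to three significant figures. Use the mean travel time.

57.7 ft³/s

t̄ = (39.1 + 44.4 + 41.7 + 39.3 + 44.0) / 5 = 41.7 s
v_surface = L / t̄ = 152.9 / 41.7 = 3.667 ft/s
v_mean = 0.82 × 3.667 = 3.007 ft/s
Q = A × v_mean = 19.2 × 3.007 = 57.73 ft³/s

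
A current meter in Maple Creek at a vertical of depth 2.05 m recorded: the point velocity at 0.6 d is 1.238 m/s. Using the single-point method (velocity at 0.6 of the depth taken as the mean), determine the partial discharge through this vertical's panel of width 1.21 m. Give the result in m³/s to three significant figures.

v̄ = v₀.₆ = 1.238 m/s
q = v̄ × d × w = 1.238 × 2.05 × 1.21 = 3.071 m³/s

3.07 m³/s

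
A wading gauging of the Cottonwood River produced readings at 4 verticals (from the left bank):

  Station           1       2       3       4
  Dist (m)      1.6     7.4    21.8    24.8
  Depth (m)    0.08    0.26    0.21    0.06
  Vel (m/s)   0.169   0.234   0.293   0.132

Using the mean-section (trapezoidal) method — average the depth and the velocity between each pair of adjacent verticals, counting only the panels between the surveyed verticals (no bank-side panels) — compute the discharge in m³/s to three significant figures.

1.18 m³/s

Panel 1-2: Δb = 5.8 m, d̄ = (0.08+0.26)/2 = 0.17, v̄ = (0.169+0.234)/2 = 0.2015 → q = 5.8×0.17×0.2015 = 0.1987 m³/s
Panel 2-3: Δb = 14.4 m, d̄ = (0.26+0.21)/2 = 0.235, v̄ = (0.234+0.293)/2 = 0.2635 → q = 14.4×0.235×0.2635 = 0.8917 m³/s
Panel 3-4: Δb = 3 m, d̄ = (0.21+0.06)/2 = 0.135, v̄ = (0.293+0.132)/2 = 0.2125 → q = 3×0.135×0.2125 = 0.08606 m³/s
Q = Σ q = 1.176 m³/s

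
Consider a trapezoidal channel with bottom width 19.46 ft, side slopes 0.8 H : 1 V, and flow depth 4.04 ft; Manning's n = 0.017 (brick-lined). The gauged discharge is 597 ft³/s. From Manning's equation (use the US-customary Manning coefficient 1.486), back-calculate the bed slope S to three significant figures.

A = (b + z·y)·y = (19.46 + 0.8×4.04)×4.04 = 91.68 ft²
P = b + 2y√(1+z²) = 19.46 + 2×4.04×√(1+0.8²) = 29.81 ft
R = A/P = 91.68/29.81 = 3.076 ft
S = (Q·n / (1.486·A·R^(2/3)))² = (597×0.017 / (1.486×91.68×2.115))² = 0.001241

0.00124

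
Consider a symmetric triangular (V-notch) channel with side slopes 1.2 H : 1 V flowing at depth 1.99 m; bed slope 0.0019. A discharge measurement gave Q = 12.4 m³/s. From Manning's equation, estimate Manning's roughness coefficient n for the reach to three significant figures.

0.0140

A = z·y² = 1.2×1.99² = 4.752 m²
P = 2y√(1+z²) = 2×1.99×√(1+1.2²) = 6.217 m
R = A/P = 4.752/6.217 = 0.7644 m
n = (1/Q)·A·R^(2/3)·S^(1/2) = (1/12.4) × 4.752 × 0.8360 × 0.04359 = 0.01397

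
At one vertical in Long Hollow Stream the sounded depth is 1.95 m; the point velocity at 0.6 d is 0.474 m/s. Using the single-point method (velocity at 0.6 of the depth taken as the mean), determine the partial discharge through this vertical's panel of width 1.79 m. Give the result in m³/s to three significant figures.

v̄ = v₀.₆ = 0.474 m/s
q = v̄ × d × w = 0.4740 × 1.95 × 1.79 = 1.654 m³/s

1.65 m³/s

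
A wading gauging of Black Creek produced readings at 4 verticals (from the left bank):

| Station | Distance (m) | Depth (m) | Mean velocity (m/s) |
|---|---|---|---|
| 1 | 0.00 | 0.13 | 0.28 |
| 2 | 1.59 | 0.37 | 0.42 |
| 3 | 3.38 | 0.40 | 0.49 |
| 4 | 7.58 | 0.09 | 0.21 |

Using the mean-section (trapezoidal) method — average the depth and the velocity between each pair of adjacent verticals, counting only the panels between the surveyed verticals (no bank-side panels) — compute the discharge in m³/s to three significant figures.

Panel 1-2: Δb = 1.59 m, d̄ = (0.13+0.37)/2 = 0.25, v̄ = (0.28+0.42)/2 = 0.35 → q = 1.59×0.25×0.35 = 0.1391 m³/s
Panel 2-3: Δb = 1.79 m, d̄ = (0.37+0.40)/2 = 0.385, v̄ = (0.42+0.49)/2 = 0.455 → q = 1.79×0.385×0.455 = 0.3136 m³/s
Panel 3-4: Δb = 4.2 m, d̄ = (0.40+0.09)/2 = 0.245, v̄ = (0.49+0.21)/2 = 0.35 → q = 4.2×0.245×0.35 = 0.3602 m³/s
Q = Σ q = 0.8128 m³/s

0.813 m³/s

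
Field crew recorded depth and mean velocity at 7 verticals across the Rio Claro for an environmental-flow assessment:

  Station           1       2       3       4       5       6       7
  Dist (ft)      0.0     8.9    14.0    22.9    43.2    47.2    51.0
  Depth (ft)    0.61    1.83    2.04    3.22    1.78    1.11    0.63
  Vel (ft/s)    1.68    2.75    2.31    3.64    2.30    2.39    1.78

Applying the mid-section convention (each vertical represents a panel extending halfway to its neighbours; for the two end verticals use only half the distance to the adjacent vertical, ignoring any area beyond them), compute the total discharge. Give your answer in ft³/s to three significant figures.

w_1 = (8.9 − 0.0)/2 = 4.45 ft; q_1 = 1.68 × 0.61 × 4.45 = 4.560 ft³/s
w_2 = (14.0 − 0.0)/2 = 7 ft; q_2 = 2.75 × 1.83 × 7 = 35.23 ft³/s
w_3 = (22.9 − 8.9)/2 = 7 ft; q_3 = 2.31 × 2.04 × 7 = 32.99 ft³/s
w_4 = (43.2 − 14.0)/2 = 14.6 ft; q_4 = 3.64 × 3.22 × 14.6 = 171.1 ft³/s
w_5 = (47.2 − 22.9)/2 = 12.15 ft; q_5 = 2.30 × 1.78 × 12.15 = 49.74 ft³/s
w_6 = (51.0 − 43.2)/2 = 3.9 ft; q_6 = 2.39 × 1.11 × 3.9 = 10.35 ft³/s
w_7 = (51.0 − 47.2)/2 = 1.9 ft; q_7 = 1.78 × 0.63 × 1.9 = 2.131 ft³/s
Q = Σ qᵢ = 306.1 ft³/s

306 ft³/s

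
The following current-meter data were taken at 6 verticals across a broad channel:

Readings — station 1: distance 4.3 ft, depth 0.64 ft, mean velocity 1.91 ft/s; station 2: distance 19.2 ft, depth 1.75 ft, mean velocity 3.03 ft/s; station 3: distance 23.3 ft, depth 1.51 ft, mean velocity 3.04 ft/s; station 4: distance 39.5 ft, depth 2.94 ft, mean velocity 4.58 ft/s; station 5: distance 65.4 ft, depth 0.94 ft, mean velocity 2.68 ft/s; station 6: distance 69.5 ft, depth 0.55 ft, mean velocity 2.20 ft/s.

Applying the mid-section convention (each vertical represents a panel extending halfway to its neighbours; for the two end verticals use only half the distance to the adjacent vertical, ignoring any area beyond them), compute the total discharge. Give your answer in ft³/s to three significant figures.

w_1 = (19.2 − 4.3)/2 = 7.45 ft; q_1 = 1.91 × 0.64 × 7.45 = 9.107 ft³/s
w_2 = (23.3 − 4.3)/2 = 9.5 ft; q_2 = 3.03 × 1.75 × 9.5 = 50.37 ft³/s
w_3 = (39.5 − 19.2)/2 = 10.15 ft; q_3 = 3.04 × 1.51 × 10.15 = 46.59 ft³/s
w_4 = (65.4 − 23.3)/2 = 21.05 ft; q_4 = 4.58 × 2.94 × 21.05 = 283.4 ft³/s
w_5 = (69.5 − 39.5)/2 = 15 ft; q_5 = 2.68 × 0.94 × 15 = 37.79 ft³/s
w_6 = (69.5 − 65.4)/2 = 2.05 ft; q_6 = 2.20 × 0.55 × 2.05 = 2.481 ft³/s
Q = Σ qᵢ = 429.8 ft³/s

430 ft³/s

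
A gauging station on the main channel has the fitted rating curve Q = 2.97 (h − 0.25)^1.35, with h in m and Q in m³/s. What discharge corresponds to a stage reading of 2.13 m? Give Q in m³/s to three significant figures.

6.96 m³/s

Q = 2.97 × (2.13 − 0.25)^1.35 = 2.97 × 1.88^1.35 = 6.964 m³/s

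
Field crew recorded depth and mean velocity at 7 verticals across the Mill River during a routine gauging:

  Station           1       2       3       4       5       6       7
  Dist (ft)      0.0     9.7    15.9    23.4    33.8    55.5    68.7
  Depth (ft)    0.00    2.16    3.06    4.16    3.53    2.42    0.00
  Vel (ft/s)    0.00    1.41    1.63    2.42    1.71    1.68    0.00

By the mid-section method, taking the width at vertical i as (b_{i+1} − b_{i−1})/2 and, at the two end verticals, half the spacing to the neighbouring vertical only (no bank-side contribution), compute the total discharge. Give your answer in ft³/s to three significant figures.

316 ft³/s

w_2 = (15.9 − 0.0)/2 = 7.95 ft; q_2 = 1.41 × 2.16 × 7.95 = 24.21 ft³/s
w_3 = (23.4 − 9.7)/2 = 6.85 ft; q_3 = 1.63 × 3.06 × 6.85 = 34.17 ft³/s
w_4 = (33.8 − 15.9)/2 = 8.95 ft; q_4 = 2.42 × 4.16 × 8.95 = 90.10 ft³/s
w_5 = (55.5 − 23.4)/2 = 16.05 ft; q_5 = 1.71 × 3.53 × 16.05 = 96.88 ft³/s
w_6 = (68.7 − 33.8)/2 = 17.45 ft; q_6 = 1.68 × 2.42 × 17.45 = 70.94 ft³/s
Stations 1, 7 contribute zero (depth or velocity is 0).
Q = Σ qᵢ = 316.3 ft³/s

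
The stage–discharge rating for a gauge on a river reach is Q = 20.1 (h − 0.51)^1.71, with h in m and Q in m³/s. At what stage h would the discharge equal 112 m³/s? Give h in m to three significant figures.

3.24 m

h − h₀ = (Q/C)^(1/b) = (112/20.1)^(1/1.71) = 2.731 m
h = 0.51 + 2.731 = 3.241 m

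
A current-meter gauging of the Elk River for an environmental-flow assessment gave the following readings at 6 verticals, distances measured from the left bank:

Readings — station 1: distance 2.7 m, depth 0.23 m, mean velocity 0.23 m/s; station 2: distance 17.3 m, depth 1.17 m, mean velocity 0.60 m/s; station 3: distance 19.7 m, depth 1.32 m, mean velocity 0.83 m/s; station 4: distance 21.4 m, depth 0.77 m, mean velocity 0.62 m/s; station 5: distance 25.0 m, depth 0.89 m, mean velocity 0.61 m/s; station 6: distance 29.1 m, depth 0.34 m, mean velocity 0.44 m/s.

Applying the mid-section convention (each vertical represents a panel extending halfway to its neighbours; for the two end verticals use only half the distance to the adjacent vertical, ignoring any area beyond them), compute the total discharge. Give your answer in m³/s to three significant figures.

12.3 m³/s

w_1 = (17.3 − 2.7)/2 = 7.3 m; q_1 = 0.23 × 0.23 × 7.3 = 0.3862 m³/s
w_2 = (19.7 − 2.7)/2 = 8.5 m; q_2 = 0.60 × 1.17 × 8.5 = 5.967 m³/s
w_3 = (21.4 − 17.3)/2 = 2.05 m; q_3 = 0.83 × 1.32 × 2.05 = 2.246 m³/s
w_4 = (25.0 − 19.7)/2 = 2.65 m; q_4 = 0.62 × 0.77 × 2.65 = 1.265 m³/s
w_5 = (29.1 − 21.4)/2 = 3.85 m; q_5 = 0.61 × 0.89 × 3.85 = 2.090 m³/s
w_6 = (29.1 − 25.0)/2 = 2.05 m; q_6 = 0.44 × 0.34 × 2.05 = 0.3067 m³/s
Q = Σ qᵢ = 12.26 m³/s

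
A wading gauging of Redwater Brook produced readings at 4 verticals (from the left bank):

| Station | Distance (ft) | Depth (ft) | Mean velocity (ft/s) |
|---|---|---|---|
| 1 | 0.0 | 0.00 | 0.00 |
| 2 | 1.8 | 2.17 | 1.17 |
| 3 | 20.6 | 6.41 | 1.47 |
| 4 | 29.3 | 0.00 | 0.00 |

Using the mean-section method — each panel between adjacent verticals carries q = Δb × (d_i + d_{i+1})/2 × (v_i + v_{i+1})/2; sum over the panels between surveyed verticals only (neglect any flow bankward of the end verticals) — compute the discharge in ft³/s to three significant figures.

Panel 1-2: Δb = 1.8 ft, d̄ = (0.00+2.17)/2 = 1.085, v̄ = (0.00+1.17)/2 = 0.585 → q = 1.8×1.085×0.585 = 1.143 ft³/s
Panel 2-3: Δb = 18.8 ft, d̄ = (2.17+6.41)/2 = 4.29, v̄ = (1.17+1.47)/2 = 1.32 → q = 18.8×4.29×1.32 = 106.5 ft³/s
Panel 3-4: Δb = 8.7 ft, d̄ = (6.41+0.00)/2 = 3.205, v̄ = (1.47+0.00)/2 = 0.735 → q = 8.7×3.205×0.735 = 20.49 ft³/s
Q = Σ q = 128.1 ft³/s

128 ft³/s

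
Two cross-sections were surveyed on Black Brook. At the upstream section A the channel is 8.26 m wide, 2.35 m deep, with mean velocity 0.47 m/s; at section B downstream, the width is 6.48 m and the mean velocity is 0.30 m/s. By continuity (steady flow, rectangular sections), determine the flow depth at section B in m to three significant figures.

4.69 m

Q = A₁V₁ = (8.26×2.35) × 0.47 = 9.123 m³/s
d₂ = Q/(b₂ V₂) = 9.123/(6.48×0.30) = 4.693 m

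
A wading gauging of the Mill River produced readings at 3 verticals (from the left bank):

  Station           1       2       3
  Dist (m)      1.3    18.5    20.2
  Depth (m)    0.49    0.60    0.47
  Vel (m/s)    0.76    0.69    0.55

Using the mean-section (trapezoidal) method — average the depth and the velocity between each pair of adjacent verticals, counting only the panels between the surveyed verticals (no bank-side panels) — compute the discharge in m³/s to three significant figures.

Panel 1-2: Δb = 17.2 m, d̄ = (0.49+0.60)/2 = 0.545, v̄ = (0.76+0.69)/2 = 0.725 → q = 17.2×0.545×0.725 = 6.796 m³/s
Panel 2-3: Δb = 1.7 m, d̄ = (0.60+0.47)/2 = 0.535, v̄ = (0.69+0.55)/2 = 0.62 → q = 1.7×0.535×0.62 = 0.5639 m³/s
Q = Σ q = 7.360 m³/s

7.36 m³/s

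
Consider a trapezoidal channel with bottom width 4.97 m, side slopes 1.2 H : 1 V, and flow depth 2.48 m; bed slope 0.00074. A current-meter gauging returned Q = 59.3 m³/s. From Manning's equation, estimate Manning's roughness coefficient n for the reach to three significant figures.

0.0121

A = (b + z·y)·y = (4.97 + 1.2×2.48)×2.48 = 19.71 m²
P = b + 2y√(1+z²) = 4.97 + 2×2.48×√(1+1.2²) = 12.72 m
R = A/P = 19.71/12.72 = 1.549 m
n = (1/Q)·A·R^(2/3)·S^(1/2) = (1/59.3) × 19.71 × 1.339 × 0.02720 = 0.01210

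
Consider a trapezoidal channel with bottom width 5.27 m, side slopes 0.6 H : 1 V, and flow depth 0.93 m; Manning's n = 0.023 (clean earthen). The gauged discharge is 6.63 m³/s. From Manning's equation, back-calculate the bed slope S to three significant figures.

A = (b + z·y)·y = (5.27 + 0.6×0.93)×0.93 = 5.420 m²
P = b + 2y√(1+z²) = 5.27 + 2×0.93×√(1+0.6²) = 7.439 m
R = A/P = 5.420/7.439 = 0.7286 m
S = (Q·n / (1·A·R^(2/3)))² = (6.63×0.023 / (1×5.420×0.8097))² = 0.001207

0.00121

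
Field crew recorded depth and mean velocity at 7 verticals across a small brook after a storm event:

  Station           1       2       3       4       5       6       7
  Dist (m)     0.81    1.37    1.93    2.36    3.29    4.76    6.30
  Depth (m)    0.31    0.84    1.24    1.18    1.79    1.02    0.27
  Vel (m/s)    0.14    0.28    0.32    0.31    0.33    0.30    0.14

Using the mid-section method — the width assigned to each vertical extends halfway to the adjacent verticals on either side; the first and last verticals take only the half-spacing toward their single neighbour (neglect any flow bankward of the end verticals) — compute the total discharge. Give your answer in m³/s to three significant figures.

w_1 = (1.37 − 0.81)/2 = 0.28 m; q_1 = 0.14 × 0.31 × 0.28 = 0.01215 m³/s
w_2 = (1.93 − 0.81)/2 = 0.56 m; q_2 = 0.28 × 0.84 × 0.56 = 0.1317 m³/s
w_3 = (2.36 − 1.37)/2 = 0.495 m; q_3 = 0.32 × 1.24 × 0.495 = 0.1964 m³/s
w_4 = (3.29 − 1.93)/2 = 0.68 m; q_4 = 0.31 × 1.18 × 0.68 = 0.2487 m³/s
w_5 = (4.76 − 2.36)/2 = 1.2 m; q_5 = 0.33 × 1.79 × 1.2 = 0.7088 m³/s
w_6 = (6.30 − 3.29)/2 = 1.505 m; q_6 = 0.30 × 1.02 × 1.505 = 0.4605 m³/s
w_7 = (6.30 − 4.76)/2 = 0.77 m; q_7 = 0.14 × 0.27 × 0.77 = 0.02911 m³/s
Q = Σ qᵢ = 1.788 m³/s

1.79 m³/s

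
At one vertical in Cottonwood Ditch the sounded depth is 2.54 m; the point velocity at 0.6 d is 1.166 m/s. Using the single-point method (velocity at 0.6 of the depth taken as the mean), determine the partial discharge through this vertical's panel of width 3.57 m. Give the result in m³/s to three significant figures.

v̄ = v₀.₆ = 1.166 m/s
q = v̄ × d × w = 1.166 × 2.54 × 3.57 = 10.57 m³/s

10.6 m³/s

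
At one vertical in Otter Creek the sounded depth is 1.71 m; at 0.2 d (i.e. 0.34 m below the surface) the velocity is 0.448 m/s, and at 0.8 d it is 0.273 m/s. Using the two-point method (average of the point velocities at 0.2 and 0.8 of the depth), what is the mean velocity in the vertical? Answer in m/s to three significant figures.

v̄ = (0.448 + 0.273) / 2 = 0.3605 m/s

0.361 m/s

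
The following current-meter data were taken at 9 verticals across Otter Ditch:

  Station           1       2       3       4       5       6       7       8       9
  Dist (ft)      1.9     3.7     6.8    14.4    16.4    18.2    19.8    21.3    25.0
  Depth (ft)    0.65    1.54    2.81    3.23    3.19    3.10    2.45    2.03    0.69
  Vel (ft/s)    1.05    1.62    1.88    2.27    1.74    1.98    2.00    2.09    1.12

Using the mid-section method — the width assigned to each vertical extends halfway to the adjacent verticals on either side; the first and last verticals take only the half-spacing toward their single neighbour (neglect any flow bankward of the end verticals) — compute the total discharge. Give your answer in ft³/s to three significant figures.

111 ft³/s

w_1 = (3.7 − 1.9)/2 = 0.9 ft; q_1 = 1.05 × 0.65 × 0.9 = 0.6143 ft³/s
w_2 = (6.8 − 1.9)/2 = 2.45 ft; q_2 = 1.62 × 1.54 × 2.45 = 6.112 ft³/s
w_3 = (14.4 − 3.7)/2 = 5.35 ft; q_3 = 1.88 × 2.81 × 5.35 = 28.26 ft³/s
w_4 = (16.4 − 6.8)/2 = 4.8 ft; q_4 = 2.27 × 3.23 × 4.8 = 35.19 ft³/s
w_5 = (18.2 − 14.4)/2 = 1.9 ft; q_5 = 1.74 × 3.19 × 1.9 = 10.55 ft³/s
w_6 = (19.8 − 16.4)/2 = 1.7 ft; q_6 = 1.98 × 3.10 × 1.7 = 10.43 ft³/s
w_7 = (21.3 − 18.2)/2 = 1.55 ft; q_7 = 2.00 × 2.45 × 1.55 = 7.595 ft³/s
w_8 = (25.0 − 19.8)/2 = 2.6 ft; q_8 = 2.09 × 2.03 × 2.6 = 11.03 ft³/s
w_9 = (25.0 − 21.3)/2 = 1.85 ft; q_9 = 1.12 × 0.69 × 1.85 = 1.430 ft³/s
Q = Σ qᵢ = 111.2 ft³/s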